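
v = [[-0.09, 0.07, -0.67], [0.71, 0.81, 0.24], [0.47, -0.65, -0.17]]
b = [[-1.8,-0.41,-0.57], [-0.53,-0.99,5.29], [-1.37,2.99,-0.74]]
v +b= [[-1.89, -0.34, -1.24], [0.18, -0.18, 5.53], [-0.90, 2.34, -0.91]]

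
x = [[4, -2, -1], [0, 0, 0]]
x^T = [[4, 0], [-2, 0], [-1, 0]]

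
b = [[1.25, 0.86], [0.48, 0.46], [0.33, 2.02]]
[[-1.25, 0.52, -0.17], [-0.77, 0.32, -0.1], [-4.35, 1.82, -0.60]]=b@ [[0.54, -0.23, 0.08], [-2.24, 0.94, -0.31]]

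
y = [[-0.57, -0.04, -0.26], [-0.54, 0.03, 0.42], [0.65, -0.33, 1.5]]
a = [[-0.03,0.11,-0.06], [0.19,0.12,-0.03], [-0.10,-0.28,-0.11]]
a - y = [[0.54, 0.15, 0.2], [0.73, 0.09, -0.45], [-0.75, 0.05, -1.61]]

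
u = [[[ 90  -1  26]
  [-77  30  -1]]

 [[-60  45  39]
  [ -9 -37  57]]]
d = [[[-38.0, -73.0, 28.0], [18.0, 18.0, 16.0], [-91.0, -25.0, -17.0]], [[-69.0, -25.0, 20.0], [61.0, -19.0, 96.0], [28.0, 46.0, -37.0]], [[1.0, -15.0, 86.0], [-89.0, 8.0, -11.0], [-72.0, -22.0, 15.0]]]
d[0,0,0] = -38.0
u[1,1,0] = -9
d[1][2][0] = 28.0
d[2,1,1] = 8.0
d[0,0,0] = -38.0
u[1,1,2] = 57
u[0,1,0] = -77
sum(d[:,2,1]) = -1.0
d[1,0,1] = -25.0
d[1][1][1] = -19.0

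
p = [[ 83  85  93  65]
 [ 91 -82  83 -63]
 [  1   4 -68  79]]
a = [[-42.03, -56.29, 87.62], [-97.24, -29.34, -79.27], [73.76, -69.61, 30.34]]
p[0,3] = 65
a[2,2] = 30.34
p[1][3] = -63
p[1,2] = 83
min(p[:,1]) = -82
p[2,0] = 1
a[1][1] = -29.34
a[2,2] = 30.34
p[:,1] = [85, -82, 4]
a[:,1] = [-56.29, -29.34, -69.61]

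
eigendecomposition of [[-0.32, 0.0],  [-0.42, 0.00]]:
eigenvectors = [[0.0, 0.61],[1.00, 0.80]]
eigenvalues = [0.0, -0.32]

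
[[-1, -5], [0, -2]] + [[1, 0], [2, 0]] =[[0, -5], [2, -2]]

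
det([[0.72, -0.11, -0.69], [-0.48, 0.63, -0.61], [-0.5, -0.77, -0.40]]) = -1.004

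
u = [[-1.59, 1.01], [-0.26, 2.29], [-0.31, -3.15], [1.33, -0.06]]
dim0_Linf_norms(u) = [1.59, 3.15]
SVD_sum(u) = [[-0.13, 1.17], [-0.25, 2.29], [0.34, -3.08], [0.02, -0.2]] + [[-1.46, -0.16], [-0.01, -0.00], [-0.65, -0.07], [1.31, 0.14]]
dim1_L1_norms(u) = [2.6, 2.55, 3.46, 1.39]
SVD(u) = [[-0.29, 0.71], [-0.57, 0.0], [0.77, 0.31], [0.05, -0.63]] @ diag([4.041490997411935, 2.0778235049778147]) @ [[0.11,-0.99], [-0.99,-0.11]]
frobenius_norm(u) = 4.54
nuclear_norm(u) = 6.12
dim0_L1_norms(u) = [3.49, 6.51]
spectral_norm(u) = 4.04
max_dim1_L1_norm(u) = 3.46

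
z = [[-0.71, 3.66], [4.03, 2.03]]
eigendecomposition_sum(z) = [[-2.28, 1.53], [1.69, -1.13]] + [[1.57, 2.13], [2.34, 3.16]]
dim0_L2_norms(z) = [4.09, 4.19]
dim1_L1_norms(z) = [4.37, 6.06]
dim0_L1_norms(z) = [4.74, 5.69]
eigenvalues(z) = [-3.42, 4.74]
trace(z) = 1.32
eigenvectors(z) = [[-0.80,  -0.56], [0.59,  -0.83]]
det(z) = -16.19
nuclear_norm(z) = 8.16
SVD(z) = [[0.46,0.89], [0.89,-0.46]] @ diag([4.767217452673816, 3.3963418200944044]) @ [[0.68,0.73], [-0.73,0.68]]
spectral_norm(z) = 4.77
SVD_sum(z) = [[1.5, 1.60], [2.89, 3.10]] + [[-2.21, 2.06], [1.14, -1.07]]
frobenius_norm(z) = 5.85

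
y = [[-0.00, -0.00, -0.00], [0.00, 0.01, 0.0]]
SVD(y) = [[0.00, 1.0], [1.0, 0.00]] @ diag([0.01, -0.0]) @ [[0.0,1.00,0.00], [1.00,0.00,0.0]]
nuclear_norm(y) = 0.01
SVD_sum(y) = [[0.00, 0.00, 0.00], [0.0, 0.01, 0.0]] + [[-0.0, -0.00, -0.00], [-0.0, -0.00, -0.0]]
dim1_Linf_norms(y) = [0.0, 0.01]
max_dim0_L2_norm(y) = 0.01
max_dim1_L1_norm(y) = 0.01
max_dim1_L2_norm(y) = 0.01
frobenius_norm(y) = 0.01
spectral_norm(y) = 0.01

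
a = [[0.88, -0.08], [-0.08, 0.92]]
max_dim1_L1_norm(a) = 1.0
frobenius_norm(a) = 1.28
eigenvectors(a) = [[-0.79, 0.62],  [-0.62, -0.79]]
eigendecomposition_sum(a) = [[0.51, 0.40], [0.40, 0.31]] + [[0.37, -0.48], [-0.48, 0.61]]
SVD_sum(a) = [[0.37, -0.48], [-0.48, 0.61]] + [[0.51, 0.4], [0.4, 0.31]]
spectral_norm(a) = 0.98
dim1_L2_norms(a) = [0.88, 0.92]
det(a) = 0.80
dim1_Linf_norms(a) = [0.88, 0.92]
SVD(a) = [[-0.62, 0.79], [0.79, 0.62]] @ diag([0.9824621125123532, 0.8175378874876469]) @ [[-0.62, 0.79],[0.79, 0.62]]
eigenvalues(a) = [0.82, 0.98]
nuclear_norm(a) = 1.80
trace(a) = 1.80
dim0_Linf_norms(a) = [0.88, 0.92]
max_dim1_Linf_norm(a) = 0.92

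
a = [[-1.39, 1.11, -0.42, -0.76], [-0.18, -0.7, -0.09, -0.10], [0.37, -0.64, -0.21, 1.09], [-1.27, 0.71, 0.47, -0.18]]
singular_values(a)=[2.62, 0.91, 0.7, 0.65]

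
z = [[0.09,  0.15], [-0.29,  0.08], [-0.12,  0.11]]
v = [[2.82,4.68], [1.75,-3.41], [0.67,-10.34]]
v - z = [[2.73, 4.53], [2.04, -3.49], [0.79, -10.45]]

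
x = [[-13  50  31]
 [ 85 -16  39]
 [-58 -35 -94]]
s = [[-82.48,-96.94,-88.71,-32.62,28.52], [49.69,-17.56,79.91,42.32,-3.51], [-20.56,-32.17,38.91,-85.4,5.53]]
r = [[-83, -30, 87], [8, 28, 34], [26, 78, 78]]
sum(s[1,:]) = 150.85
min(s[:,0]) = -82.48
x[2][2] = -94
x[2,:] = [-58, -35, -94]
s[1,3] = 42.32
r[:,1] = [-30, 28, 78]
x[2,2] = -94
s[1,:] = [49.69, -17.56, 79.91, 42.32, -3.51]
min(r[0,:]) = -83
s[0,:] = [-82.48, -96.94, -88.71, -32.62, 28.52]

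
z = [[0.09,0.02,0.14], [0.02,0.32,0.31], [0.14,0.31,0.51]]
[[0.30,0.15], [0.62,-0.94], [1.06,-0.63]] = z@ [[0.06, 2.77],[-0.17, -2.82],[2.16, -0.29]]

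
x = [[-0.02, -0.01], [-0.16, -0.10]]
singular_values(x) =[0.19, 0.0]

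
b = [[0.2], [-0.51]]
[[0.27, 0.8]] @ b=[[-0.35]]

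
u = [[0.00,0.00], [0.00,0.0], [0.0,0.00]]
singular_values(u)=[0.0, 0.0]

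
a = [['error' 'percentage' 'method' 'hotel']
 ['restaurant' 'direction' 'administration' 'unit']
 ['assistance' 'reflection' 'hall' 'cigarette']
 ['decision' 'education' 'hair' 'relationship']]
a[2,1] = 'reflection'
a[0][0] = 'error'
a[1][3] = 'unit'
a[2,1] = 'reflection'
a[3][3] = 'relationship'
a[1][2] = 'administration'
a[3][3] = 'relationship'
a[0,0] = 'error'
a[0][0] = 'error'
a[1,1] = 'direction'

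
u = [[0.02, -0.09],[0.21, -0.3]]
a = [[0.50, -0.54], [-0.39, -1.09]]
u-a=[[-0.48, 0.45], [0.60, 0.79]]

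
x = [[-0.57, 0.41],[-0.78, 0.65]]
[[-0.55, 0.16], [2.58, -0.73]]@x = [[0.19, -0.12], [-0.90, 0.58]]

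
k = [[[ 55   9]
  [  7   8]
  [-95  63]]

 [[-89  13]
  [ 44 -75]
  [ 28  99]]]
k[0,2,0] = -95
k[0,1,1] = 8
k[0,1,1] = 8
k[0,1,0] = 7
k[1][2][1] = 99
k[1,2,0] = 28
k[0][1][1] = 8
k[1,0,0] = -89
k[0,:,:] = [[55, 9], [7, 8], [-95, 63]]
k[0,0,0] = 55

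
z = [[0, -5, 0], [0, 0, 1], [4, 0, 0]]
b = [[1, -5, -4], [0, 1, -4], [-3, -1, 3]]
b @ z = [[-16, -5, -5], [-16, 0, 1], [12, 15, -1]]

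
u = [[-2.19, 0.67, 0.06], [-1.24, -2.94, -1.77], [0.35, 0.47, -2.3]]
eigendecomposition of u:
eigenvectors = [[0.11+0.43j, 0.11-0.43j, (0.8+0j)], [(-0.84+0j), -0.84-0.00j, (-0.36+0j)], [(0.16+0.27j), (0.16-0.27j), (-0.48+0j)]]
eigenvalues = [(-2.45+1.22j), (-2.45-1.22j), (-2.53+0j)]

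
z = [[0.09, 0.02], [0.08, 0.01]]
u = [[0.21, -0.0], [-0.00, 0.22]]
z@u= [[0.02, 0.0], [0.02, 0.0]]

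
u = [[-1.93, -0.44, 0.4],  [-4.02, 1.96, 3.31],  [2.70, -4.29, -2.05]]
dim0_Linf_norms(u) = [4.02, 4.29, 3.31]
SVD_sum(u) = [[-0.81,  0.69,  0.62], [-3.57,  3.03,  2.72], [3.44,  -2.92,  -2.62]] + [[-0.79, -1.21, 0.31], [-0.66, -1.02, 0.26], [-0.88, -1.34, 0.34]] + [[-0.33, 0.08, -0.53], [0.21, -0.05, 0.33], [0.14, -0.03, 0.22]]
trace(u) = -2.02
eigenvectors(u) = [[-0.79+0.00j, -0.13+0.07j, (-0.13-0.07j)], [-0.49+0.00j, 0.29+0.54j, 0.29-0.54j], [(-0.36+0j), -0.78+0.00j, -0.78-0.00j]]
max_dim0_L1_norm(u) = 8.65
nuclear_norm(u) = 10.93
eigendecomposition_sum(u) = [[-2.45+0.00j, (0.3+0j), (0.53-0j)],  [(-1.54+0j), (0.19+0j), 0.33-0.00j],  [(-1.13+0j), (0.14+0j), (0.25-0j)]] + [[(0.26-0.29j), -0.37+0.20j, (-0.07+0.36j)],  [(-1.24-1.04j), 0.89+1.50j, 1.49+0.23j],  [(1.92-0.77j), -2.21+0.09j, (-1.15+1.54j)]] + [[(0.26+0.29j), (-0.37-0.2j), (-0.07-0.36j)], [-1.24+1.04j, 0.89-1.50j, 1.49-0.23j], [1.92+0.77j, (-2.21-0.09j), (-1.15-1.54j)]]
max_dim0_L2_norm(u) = 5.21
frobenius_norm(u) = 8.06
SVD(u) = [[-0.16, 0.58, -0.80],[-0.71, 0.49, 0.50],[0.68, 0.65, 0.34]] @ diag([7.610100768120163, 2.529429966455603, 0.7883846420709107]) @ [[0.66, -0.56, -0.5], [-0.53, -0.82, 0.21], [0.53, -0.13, 0.84]]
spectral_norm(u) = 7.61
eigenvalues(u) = [(-2.02+0j), 2.74j, -2.74j]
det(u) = -15.18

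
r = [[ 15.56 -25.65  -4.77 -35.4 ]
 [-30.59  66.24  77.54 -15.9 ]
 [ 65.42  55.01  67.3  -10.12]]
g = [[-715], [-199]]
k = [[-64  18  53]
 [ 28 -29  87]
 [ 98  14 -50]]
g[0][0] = -715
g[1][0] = -199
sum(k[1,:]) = 86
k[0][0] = -64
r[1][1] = 66.24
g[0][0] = -715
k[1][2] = 87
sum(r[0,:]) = -50.26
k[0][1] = 18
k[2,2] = -50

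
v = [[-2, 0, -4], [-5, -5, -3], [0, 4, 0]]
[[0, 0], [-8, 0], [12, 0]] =v@[[-2, 0], [3, 0], [1, 0]]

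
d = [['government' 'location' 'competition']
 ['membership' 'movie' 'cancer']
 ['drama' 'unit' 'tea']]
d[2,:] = ['drama', 'unit', 'tea']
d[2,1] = 'unit'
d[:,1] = ['location', 'movie', 'unit']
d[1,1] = 'movie'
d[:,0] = ['government', 'membership', 'drama']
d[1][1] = 'movie'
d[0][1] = 'location'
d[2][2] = 'tea'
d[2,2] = 'tea'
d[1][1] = 'movie'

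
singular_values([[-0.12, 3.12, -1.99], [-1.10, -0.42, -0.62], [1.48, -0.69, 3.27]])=[4.76, 2.44, 0.5]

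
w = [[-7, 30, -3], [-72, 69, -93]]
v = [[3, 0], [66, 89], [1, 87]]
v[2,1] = 87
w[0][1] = 30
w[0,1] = 30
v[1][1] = 89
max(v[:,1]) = 89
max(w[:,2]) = -3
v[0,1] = 0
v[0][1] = 0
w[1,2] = -93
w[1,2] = -93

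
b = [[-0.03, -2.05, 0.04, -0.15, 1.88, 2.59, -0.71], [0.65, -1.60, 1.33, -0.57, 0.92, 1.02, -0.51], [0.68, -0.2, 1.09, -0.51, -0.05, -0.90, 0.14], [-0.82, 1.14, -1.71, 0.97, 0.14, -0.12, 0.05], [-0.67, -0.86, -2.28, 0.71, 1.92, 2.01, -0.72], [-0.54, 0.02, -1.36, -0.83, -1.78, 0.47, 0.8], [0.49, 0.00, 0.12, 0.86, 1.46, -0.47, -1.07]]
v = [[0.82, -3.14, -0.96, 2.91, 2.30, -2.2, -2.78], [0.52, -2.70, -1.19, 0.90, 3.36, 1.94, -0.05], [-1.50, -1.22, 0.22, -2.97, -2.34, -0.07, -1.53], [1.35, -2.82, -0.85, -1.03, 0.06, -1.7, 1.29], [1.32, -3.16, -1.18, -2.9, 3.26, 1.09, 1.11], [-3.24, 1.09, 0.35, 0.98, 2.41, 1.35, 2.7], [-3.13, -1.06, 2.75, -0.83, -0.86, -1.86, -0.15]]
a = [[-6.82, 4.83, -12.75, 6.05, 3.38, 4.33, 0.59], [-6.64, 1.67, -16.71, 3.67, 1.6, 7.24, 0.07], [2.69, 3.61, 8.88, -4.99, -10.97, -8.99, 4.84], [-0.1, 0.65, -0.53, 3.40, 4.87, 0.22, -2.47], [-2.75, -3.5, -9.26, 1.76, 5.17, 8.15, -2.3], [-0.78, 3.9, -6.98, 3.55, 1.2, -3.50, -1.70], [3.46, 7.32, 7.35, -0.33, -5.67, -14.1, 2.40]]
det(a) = -0.54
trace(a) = 11.20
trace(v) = 1.77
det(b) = -0.00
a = v @ b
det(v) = -7040.15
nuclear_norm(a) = 68.26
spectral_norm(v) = 8.39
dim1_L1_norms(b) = [7.45, 6.6, 3.57, 4.95, 9.17, 5.8, 4.47]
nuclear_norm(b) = 13.77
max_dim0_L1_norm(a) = 62.46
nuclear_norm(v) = 31.29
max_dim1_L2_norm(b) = 3.89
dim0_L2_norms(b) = [1.59, 2.97, 3.6, 1.87, 3.66, 3.61, 1.76]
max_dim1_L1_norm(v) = 15.11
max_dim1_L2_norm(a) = 19.86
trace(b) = 1.75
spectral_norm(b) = 5.48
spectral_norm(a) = 36.57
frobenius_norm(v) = 13.60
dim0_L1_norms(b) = [3.88, 5.87, 7.93, 4.6, 8.15, 7.58, 4.0]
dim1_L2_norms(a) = [17.31, 19.86, 18.67, 6.49, 14.39, 9.68, 18.88]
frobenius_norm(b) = 7.57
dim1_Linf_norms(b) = [2.59, 1.6, 1.09, 1.71, 2.28, 1.78, 1.46]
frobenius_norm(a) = 41.74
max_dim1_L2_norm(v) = 6.15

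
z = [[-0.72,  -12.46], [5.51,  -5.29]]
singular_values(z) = [13.63, 5.32]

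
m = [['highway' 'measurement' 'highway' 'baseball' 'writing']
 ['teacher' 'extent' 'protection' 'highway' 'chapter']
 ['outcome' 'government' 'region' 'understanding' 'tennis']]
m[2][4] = 'tennis'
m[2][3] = 'understanding'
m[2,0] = 'outcome'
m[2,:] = ['outcome', 'government', 'region', 'understanding', 'tennis']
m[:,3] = ['baseball', 'highway', 'understanding']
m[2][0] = 'outcome'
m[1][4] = 'chapter'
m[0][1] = 'measurement'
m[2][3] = 'understanding'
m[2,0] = 'outcome'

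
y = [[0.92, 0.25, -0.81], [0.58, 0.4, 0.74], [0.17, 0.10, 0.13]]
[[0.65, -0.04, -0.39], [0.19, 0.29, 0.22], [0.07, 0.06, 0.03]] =y @ [[0.61, -0.13, -0.15], [-0.13, 0.7, 0.12], [-0.15, 0.12, 0.35]]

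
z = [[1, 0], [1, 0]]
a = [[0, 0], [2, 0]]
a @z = [[0, 0], [2, 0]]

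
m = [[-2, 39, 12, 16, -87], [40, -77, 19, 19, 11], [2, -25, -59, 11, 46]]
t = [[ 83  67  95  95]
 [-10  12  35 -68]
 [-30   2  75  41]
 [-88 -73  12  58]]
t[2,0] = -30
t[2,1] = 2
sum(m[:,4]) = -30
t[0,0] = 83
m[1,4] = 11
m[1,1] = -77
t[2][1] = 2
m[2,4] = 46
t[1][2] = 35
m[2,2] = -59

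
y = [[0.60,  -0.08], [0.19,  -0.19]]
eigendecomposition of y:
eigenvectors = [[0.97, 0.10], [0.24, 0.99]]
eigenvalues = [0.58, -0.17]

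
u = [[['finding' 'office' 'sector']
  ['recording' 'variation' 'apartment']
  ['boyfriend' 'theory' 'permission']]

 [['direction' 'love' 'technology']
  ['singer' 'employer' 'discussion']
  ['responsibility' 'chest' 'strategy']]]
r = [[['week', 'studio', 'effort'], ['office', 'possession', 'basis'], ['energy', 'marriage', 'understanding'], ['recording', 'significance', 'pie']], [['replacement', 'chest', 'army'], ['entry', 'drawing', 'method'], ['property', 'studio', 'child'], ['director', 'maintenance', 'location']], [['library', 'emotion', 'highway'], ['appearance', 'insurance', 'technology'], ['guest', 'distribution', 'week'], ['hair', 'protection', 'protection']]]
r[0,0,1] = 'studio'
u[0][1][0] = 'recording'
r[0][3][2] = 'pie'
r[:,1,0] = ['office', 'entry', 'appearance']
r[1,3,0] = 'director'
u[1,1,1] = 'employer'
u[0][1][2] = 'apartment'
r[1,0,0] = 'replacement'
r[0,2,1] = 'marriage'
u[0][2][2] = 'permission'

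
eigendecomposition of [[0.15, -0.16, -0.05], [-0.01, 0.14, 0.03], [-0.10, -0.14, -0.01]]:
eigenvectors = [[0.93, -0.10, -0.14], [-0.25, 0.22, -0.37], [-0.26, -0.97, 0.92]]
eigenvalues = [0.21, 0.01, 0.06]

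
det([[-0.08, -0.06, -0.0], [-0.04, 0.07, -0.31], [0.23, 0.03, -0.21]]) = 0.005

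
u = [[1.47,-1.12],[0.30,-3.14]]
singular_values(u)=[3.44, 1.25]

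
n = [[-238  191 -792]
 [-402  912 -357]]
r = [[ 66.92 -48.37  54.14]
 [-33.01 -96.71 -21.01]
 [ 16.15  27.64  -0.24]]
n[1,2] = -357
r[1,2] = -21.01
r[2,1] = 27.64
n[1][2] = -357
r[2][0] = 16.15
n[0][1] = 191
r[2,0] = 16.15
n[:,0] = [-238, -402]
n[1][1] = 912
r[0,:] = [66.92, -48.37, 54.14]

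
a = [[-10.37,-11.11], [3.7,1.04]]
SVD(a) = [[-0.98, 0.21], [0.21, 0.98]] @ diag([15.554431574667712, 1.9494251432102085]) @ [[0.70, 0.71], [0.71, -0.70]]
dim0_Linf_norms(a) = [10.37, 11.11]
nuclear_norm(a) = 17.50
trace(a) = -9.33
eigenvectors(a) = [[-0.87+0.00j, (-0.87-0j)], [0.44+0.23j, 0.44-0.23j]]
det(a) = 30.32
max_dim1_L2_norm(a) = 15.2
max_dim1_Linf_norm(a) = 11.11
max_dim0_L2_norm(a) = 11.16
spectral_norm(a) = 15.55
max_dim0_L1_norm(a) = 14.07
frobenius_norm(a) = 15.68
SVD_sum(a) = [[-10.67, -10.82], [2.34, 2.38]] + [[0.3, -0.29], [1.36, -1.34]]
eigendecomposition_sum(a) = [[(-5.18-3.09j), -5.55-8.86j],[(1.85+2.95j), 0.52+6.01j]] + [[-5.18+3.09j, -5.56+8.86j], [(1.85-2.95j), (0.52-6.01j)]]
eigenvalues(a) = [(-4.66+2.93j), (-4.66-2.93j)]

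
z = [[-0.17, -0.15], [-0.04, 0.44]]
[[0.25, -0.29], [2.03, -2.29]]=z @ [[-5.13, 5.84], [4.15, -4.68]]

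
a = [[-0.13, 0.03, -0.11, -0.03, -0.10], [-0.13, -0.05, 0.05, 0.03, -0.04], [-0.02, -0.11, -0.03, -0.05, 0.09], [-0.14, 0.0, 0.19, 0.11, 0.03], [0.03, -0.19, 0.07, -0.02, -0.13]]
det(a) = -0.00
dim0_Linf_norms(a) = [0.14, 0.19, 0.19, 0.11, 0.13]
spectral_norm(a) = 0.29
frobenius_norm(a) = 0.47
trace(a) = -0.23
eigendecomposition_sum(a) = [[(-0+0.03j),  0.04-0.02j,  (-0.03-0.02j),  (-0-0.02j),  -0.02-0.00j], [(-0.02-0.01j),  0.04j,  (0.03-0.02j),  0.02+0.00j,  (0.01-0.02j)], [0.03-0.03j,  (-0.07-0.02j),  (0.02+0.06j),  (-0.02+0.03j),  0.03+0.03j], [-0.07-0.03j,  0.01+0.12j,  0.09-0.06j,  (0.06+0.01j),  (0.03-0.06j)], [(0.03-0.01j),  (-0.04-0.03j),  (-0+0.04j),  -0.02+0.02j,  (0.01+0.02j)]] + [[-0.00-0.03j, (0.04+0.02j), (-0.03+0.02j), -0.00+0.02j, (-0.02+0j)], [(-0.02+0.01j), -0.04j, 0.03+0.02j, (0.02-0j), 0.01+0.02j], [(0.03+0.03j), (-0.07+0.02j), 0.02-0.06j, -0.02-0.03j, 0.03-0.03j], [(-0.07+0.03j), (0.01-0.12j), (0.09+0.06j), (0.06-0.01j), (0.03+0.06j)], [(0.03+0.01j), -0.04+0.03j, (-0-0.04j), -0.02-0.02j, (0.01-0.02j)]] + [[-0.00+0.00j, -0j, -0.00+0.00j, (-0-0j), -0.00+0.00j], [0.00-0.00j, -0.00+0.00j, -0j, 0j, 0.00-0.00j], [0.00-0.00j, (-0+0j), -0j, 0.00+0.00j, -0j], [-0.00+0.00j, 0.01-0.00j, (-0+0j), -0.00-0.00j, (-0+0j)], [-0.00+0.00j, 0.00-0.00j, -0.00+0.00j, (-0-0j), -0.00+0.00j]] + [[(-0.06+0j),(-0.08-0j),(0.02-0j),(-0-0j),-0.10+0.00j], [-0.05+0.00j,-0.07-0.00j,(0.02-0j),(-0-0j),-0.08+0.00j], [-0.01+0.00j,(-0.01-0j),0.00-0.00j,-0.00-0.00j,(-0.01+0j)], [(-0.01+0j),-0.02-0.00j,0.00-0.00j,-0.00-0.00j,-0.02+0.00j], [-0.07+0.00j,(-0.09-0j),(0.02-0j),(-0-0j),-0.12+0.00j]] + [[-0.07+0.00j, 0.03-0.00j, -0.07+0.00j, (-0.02-0j), (0.04+0j)], [-0.03+0.00j, (0.01-0j), -0.03+0.00j, (-0.01-0j), 0.02+0.00j], [(-0.07+0j), 0.03-0.00j, (-0.07+0j), -0.02-0.00j, (0.05+0j)], [0.01-0.00j, (-0+0j), 0.01-0.00j, 0j, (-0.01-0j)], [(0.05-0j), -0.02+0.00j, (0.05-0j), 0.02+0.00j, -0.03-0.00j]]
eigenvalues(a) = [(0.09+0.16j), (0.09-0.16j), (-0.01+0j), (-0.24+0j), (-0.15+0j)]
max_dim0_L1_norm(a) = 0.45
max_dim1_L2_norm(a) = 0.26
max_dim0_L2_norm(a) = 0.24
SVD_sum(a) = [[0.01, 0.00, -0.01, -0.01, 0.0], [-0.07, -0.04, 0.1, 0.05, -0.01], [0.0, 0.00, -0.00, -0.00, 0.00], [-0.13, -0.07, 0.17, 0.08, -0.03], [-0.05, -0.03, 0.07, 0.03, -0.01]] + [[-0.00, 0.01, 0.00, 0.00, 0.00], [0.00, -0.01, -0.0, -0.00, -0.00], [0.02, -0.05, -0.00, -0.02, -0.03], [-0.03, 0.07, 0.0, 0.02, 0.04], [0.06, -0.18, -0.01, -0.06, -0.09]] + [[-0.13, 0.02, -0.10, -0.02, -0.11], [-0.05, 0.01, -0.04, -0.01, -0.04], [0.02, -0.0, 0.01, 0.0, 0.02], [0.02, -0.00, 0.01, 0.0, 0.02], [-0.0, 0.00, -0.00, -0.0, -0.00]] + [[-0.00, -0.00, -0.0, -0.00, 0.01], [-0.01, -0.01, -0.01, -0.01, 0.02], [-0.06, -0.06, -0.04, -0.03, 0.10], [-0.0, -0.00, -0.00, -0.00, 0.00], [0.02, 0.02, 0.01, 0.01, -0.03]] + [[-0.00,  0.0,  0.00,  -0.0,  -0.0], [0.00,  -0.00,  -0.0,  0.0,  0.00], [-0.00,  0.00,  0.00,  -0.00,  -0.00], [-0.00,  0.00,  0.0,  -0.0,  -0.00], [-0.00,  0.00,  0.00,  -0.0,  -0.00]]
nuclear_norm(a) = 0.91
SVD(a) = [[0.06, 0.04, -0.92, -0.07, 0.38],[-0.45, -0.04, -0.34, -0.19, -0.80],[0.02, -0.25, 0.13, -0.94, 0.17],[-0.83, 0.36, 0.13, -0.02, 0.40],[-0.32, -0.9, -0.01, 0.25, 0.17]] @ diag([0.2947377308000596, 0.24661079630372573, 0.21821669841385338, 0.14759056577451143, 0.003358960701002647]) @ [[0.54,  0.28,  -0.71,  -0.34,  0.1], [-0.29,  0.81,  0.03,  0.27,  0.42], [0.66,  -0.11,  0.48,  0.12,  0.56], [0.43,  0.43,  0.27,  0.24,  -0.7], [-0.10,  0.26,  0.44,  -0.86,  -0.03]]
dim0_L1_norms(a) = [0.45, 0.38, 0.45, 0.24, 0.39]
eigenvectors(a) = [[(-0.1-0.25j), (-0.1+0.25j), (-0.1+0j), 0.56+0.00j, -0.57+0.00j], [0.27+0.00j, (0.27-0j), (0.27+0j), 0.48+0.00j, -0.28+0.00j], [-0.14+0.42j, -0.14-0.42j, (0.45+0j), 0.05+0.00j, (-0.62+0j)], [0.76+0.00j, 0.76-0.00j, -0.84+0.00j, 0.14+0.00j, 0.10+0.00j], [(-0.19+0.24j), (-0.19-0.24j), -0.04+0.00j, (0.66+0j), (0.44+0j)]]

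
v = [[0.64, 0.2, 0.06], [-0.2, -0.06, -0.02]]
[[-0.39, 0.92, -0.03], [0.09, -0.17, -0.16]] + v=[[0.25, 1.12, 0.03], [-0.11, -0.23, -0.18]]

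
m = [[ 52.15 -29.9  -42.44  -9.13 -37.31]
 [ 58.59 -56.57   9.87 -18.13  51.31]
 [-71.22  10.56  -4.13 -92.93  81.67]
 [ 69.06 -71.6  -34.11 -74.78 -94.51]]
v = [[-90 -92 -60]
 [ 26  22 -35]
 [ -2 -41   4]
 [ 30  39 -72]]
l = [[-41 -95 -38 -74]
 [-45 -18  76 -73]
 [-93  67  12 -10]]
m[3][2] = -34.11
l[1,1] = -18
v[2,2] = 4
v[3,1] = 39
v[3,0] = 30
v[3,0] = 30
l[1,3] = -73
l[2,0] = -93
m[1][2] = 9.87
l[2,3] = -10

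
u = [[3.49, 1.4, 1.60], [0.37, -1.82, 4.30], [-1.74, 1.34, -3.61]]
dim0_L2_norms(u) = [3.92, 2.66, 5.84]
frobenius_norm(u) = 7.52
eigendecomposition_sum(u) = [[-0.01, 0.02, -0.05], [0.9, -1.95, 4.13], [-0.73, 1.58, -3.33]] + [[3.83, 1.89, 2.28], [-0.90, -0.44, -0.53], [-1.26, -0.62, -0.75]] + [[-0.33, -0.51, -0.63], [0.37, 0.58, 0.71], [0.25, 0.38, 0.47]]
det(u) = -10.06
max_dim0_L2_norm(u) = 5.84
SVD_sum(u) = [[1.04, -0.59, 2.22], [1.79, -1.02, 3.85], [-1.73, 0.98, -3.71]] + [[2.51, 1.9, -0.67],[-1.31, -0.99, 0.35],[0.14, 0.11, -0.04]] + [[-0.05,0.09,0.05],[-0.12,0.19,0.11],[-0.15,0.25,0.14]]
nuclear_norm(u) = 10.62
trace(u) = -1.94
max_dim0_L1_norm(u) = 9.51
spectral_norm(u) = 6.57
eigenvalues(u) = [-5.3, 2.64, 0.72]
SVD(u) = [[-0.38,0.89,0.26], [-0.66,-0.46,0.59], [0.64,0.05,0.77]] @ diag([6.566579720762628, 3.63276240778147, 0.4216254967133295]) @ [[-0.41,0.23,-0.88], [0.78,0.59,-0.21], [-0.47,0.77,0.42]]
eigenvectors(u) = [[-0.01, 0.93, -0.6], [0.78, -0.22, 0.67], [-0.63, -0.30, 0.45]]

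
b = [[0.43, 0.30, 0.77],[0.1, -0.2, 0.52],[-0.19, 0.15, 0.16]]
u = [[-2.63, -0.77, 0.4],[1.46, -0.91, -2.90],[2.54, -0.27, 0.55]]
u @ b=[[-1.28, -0.57, -2.36], [1.09, 0.19, 0.19], [0.96, 0.90, 1.9]]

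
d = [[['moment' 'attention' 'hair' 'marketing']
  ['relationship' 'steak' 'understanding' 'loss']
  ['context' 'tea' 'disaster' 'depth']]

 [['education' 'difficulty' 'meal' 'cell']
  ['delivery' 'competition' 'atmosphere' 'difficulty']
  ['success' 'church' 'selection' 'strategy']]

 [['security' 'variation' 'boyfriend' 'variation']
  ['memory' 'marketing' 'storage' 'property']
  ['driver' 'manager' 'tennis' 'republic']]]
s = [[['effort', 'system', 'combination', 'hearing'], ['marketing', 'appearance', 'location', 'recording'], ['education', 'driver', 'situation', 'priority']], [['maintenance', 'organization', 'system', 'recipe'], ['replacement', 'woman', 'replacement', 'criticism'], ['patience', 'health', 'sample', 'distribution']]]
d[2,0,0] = 'security'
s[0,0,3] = 'hearing'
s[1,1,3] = 'criticism'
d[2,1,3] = 'property'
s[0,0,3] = 'hearing'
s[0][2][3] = 'priority'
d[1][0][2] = 'meal'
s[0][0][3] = 'hearing'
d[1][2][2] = 'selection'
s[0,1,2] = 'location'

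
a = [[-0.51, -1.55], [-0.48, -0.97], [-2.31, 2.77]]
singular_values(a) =[3.77, 1.63]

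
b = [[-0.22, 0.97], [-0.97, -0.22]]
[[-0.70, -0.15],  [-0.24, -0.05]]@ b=[[0.30, -0.65], [0.1, -0.22]]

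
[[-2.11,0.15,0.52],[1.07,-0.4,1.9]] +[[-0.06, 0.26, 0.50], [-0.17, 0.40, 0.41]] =[[-2.17, 0.41, 1.02], [0.9, 0.00, 2.31]]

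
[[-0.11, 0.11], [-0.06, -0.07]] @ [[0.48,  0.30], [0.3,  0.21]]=[[-0.02, -0.01], [-0.05, -0.03]]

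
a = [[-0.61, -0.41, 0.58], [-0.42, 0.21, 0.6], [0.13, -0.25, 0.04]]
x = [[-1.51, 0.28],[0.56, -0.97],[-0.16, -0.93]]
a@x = [[0.60,-0.31], [0.66,-0.88], [-0.34,0.24]]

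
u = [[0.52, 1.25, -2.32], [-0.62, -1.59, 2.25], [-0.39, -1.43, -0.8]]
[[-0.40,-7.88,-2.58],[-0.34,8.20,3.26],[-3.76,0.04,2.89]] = u@[[-1.22,0.52,-3.0],[2.32,-1.64,-1.11],[1.15,2.63,-0.16]]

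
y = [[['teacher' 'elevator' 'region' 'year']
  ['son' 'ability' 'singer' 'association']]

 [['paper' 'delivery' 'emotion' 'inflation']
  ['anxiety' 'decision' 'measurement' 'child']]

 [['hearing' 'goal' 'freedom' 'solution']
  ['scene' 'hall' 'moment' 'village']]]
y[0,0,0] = 'teacher'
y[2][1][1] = 'hall'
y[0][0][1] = 'elevator'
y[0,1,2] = 'singer'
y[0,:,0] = ['teacher', 'son']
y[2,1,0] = 'scene'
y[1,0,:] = ['paper', 'delivery', 'emotion', 'inflation']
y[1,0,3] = 'inflation'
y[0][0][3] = 'year'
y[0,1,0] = 'son'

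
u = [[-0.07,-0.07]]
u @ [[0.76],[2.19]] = [[-0.21]]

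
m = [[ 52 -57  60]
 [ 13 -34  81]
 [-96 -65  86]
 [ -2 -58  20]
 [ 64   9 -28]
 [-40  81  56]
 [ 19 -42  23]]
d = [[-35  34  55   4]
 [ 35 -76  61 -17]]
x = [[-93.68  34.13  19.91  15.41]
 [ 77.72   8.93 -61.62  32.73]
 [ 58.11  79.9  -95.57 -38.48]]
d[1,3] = -17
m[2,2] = 86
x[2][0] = 58.11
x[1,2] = -61.62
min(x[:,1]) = 8.93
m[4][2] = -28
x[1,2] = -61.62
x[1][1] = 8.93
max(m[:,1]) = 81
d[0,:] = [-35, 34, 55, 4]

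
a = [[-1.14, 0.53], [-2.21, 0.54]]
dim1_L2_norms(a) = [1.26, 2.28]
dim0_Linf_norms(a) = [2.21, 0.54]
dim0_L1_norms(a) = [3.35, 1.07]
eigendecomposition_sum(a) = [[-0.57+0.16j,  0.27+0.12j], [(-1.11-0.49j),  (0.27+0.53j)]] + [[-0.57-0.16j,  0.27-0.12j], [(-1.11+0.49j),  0.27-0.53j]]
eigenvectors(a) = [[-0.34+0.28j,-0.34-0.28j], [-0.90+0.00j,(-0.9-0j)]]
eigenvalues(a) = [(-0.3+0.68j), (-0.3-0.68j)]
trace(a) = -0.60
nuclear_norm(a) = 2.80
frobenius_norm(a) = 2.60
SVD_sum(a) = [[-1.19, 0.35],[-2.18, 0.64]] + [[0.05, 0.18],[-0.03, -0.10]]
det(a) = 0.56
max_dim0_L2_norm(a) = 2.49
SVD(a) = [[-0.48,-0.88], [-0.88,0.48]] @ diag([2.5904015130939912, 0.2145227283071915]) @ [[0.96, -0.28], [-0.28, -0.96]]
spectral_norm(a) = 2.59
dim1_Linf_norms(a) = [1.14, 2.21]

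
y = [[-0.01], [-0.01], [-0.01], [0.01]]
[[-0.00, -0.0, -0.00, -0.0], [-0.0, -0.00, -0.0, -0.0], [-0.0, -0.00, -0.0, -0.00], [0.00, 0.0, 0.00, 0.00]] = y@ [[0.32, 0.46, 0.33, 0.05]]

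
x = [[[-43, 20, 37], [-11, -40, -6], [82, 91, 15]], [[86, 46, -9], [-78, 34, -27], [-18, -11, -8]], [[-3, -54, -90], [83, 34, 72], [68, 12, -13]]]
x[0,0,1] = 20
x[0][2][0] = 82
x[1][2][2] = -8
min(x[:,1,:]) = -78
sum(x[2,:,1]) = -8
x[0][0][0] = -43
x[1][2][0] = -18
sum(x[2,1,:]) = 189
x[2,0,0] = -3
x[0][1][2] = -6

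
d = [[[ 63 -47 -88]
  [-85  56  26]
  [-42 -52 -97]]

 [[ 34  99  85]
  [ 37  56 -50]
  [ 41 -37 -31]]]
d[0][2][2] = -97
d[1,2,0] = 41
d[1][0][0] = 34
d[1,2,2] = -31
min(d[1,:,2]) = -50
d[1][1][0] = 37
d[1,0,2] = 85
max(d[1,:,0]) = 41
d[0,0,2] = -88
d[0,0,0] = 63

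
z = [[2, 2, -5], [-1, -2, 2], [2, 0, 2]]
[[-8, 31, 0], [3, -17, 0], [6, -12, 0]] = z @ [[1, -1, 0], [0, 4, 0], [2, -5, 0]]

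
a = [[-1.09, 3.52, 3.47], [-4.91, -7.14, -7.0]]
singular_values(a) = [11.87, 2.96]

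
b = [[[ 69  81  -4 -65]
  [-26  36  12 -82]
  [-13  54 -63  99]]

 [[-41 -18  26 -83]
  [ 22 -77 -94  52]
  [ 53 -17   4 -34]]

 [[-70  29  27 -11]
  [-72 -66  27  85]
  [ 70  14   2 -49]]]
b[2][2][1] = 14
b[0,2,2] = -63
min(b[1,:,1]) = -77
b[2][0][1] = 29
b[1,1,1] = -77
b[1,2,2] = 4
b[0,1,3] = -82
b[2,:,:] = [[-70, 29, 27, -11], [-72, -66, 27, 85], [70, 14, 2, -49]]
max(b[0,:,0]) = 69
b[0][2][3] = 99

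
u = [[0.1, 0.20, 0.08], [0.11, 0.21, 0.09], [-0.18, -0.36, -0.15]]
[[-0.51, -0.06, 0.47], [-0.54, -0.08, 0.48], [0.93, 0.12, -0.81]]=u@ [[1.35, -1.18, 3.78], [-2.88, 0.87, 3.14], [-0.92, -1.48, -6.65]]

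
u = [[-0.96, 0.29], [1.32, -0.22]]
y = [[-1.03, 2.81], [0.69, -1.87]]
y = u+[[-0.07, 2.52], [-0.63, -1.65]]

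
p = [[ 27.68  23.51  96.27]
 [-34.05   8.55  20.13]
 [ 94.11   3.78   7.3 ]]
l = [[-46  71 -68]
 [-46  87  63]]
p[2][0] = 94.11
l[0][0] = -46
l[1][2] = 63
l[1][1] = 87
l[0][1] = 71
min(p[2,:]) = 3.78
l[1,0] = -46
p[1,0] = -34.05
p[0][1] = 23.51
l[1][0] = -46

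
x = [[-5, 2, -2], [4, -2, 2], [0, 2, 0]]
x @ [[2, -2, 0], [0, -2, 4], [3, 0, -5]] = [[-16, 6, 18], [14, -4, -18], [0, -4, 8]]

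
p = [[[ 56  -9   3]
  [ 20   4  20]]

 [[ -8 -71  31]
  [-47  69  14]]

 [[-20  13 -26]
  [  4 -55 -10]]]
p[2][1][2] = -10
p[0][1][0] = 20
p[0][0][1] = -9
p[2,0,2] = -26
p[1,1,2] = 14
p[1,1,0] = -47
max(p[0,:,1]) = 4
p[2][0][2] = -26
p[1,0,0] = -8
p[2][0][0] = -20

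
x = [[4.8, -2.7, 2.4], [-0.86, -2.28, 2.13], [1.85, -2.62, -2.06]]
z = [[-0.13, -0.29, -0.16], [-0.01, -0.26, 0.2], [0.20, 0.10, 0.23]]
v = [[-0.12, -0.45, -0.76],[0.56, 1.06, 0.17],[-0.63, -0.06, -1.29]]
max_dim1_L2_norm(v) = 1.44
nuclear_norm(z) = 0.87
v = x @ z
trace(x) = 0.46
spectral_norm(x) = 6.49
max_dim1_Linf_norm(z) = 0.29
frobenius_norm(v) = 2.08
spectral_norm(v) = 1.78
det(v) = -0.60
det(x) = 59.01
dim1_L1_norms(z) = [0.58, 0.47, 0.53]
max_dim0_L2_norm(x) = 5.22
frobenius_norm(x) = 7.82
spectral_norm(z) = 0.46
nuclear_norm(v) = 3.13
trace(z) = -0.16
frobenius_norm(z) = 0.58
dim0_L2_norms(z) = [0.24, 0.4, 0.34]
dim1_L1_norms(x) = [9.9, 5.27, 6.53]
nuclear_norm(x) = 12.59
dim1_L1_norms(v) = [1.33, 1.79, 1.98]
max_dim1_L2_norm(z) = 0.36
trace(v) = -0.35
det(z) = -0.01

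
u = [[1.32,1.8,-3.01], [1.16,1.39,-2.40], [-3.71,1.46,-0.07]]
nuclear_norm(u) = 8.77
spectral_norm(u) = 4.91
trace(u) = 2.64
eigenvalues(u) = [4.46, -1.81, -0.01]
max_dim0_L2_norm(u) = 4.11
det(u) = 0.05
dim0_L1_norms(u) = [6.19, 4.65, 5.48]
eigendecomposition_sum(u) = [[2.77, 0.60, -2.16],  [2.25, 0.49, -1.76],  [-1.54, -0.33, 1.2]] + [[-1.45, 1.2, -0.85],[-1.10, 0.91, -0.64],[-2.17, 1.80, -1.27]] + [[0.00, -0.0, -0.0],[0.01, -0.01, -0.0],[0.01, -0.01, -0.0]]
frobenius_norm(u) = 6.24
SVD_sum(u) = [[2.12, 1.21, -2.64], [1.72, 0.98, -2.14], [-0.97, -0.55, 1.21]] + [[-0.80, 0.59, -0.37],[-0.56, 0.41, -0.26],[-2.74, 2.01, -1.28]] + [[0.00, 0.00, 0.0], [-0.0, -0.0, -0.00], [-0.00, -0.00, -0.00]]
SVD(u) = [[-0.73, -0.28, 0.62],[-0.59, -0.19, -0.78],[0.34, -0.94, -0.02]] @ diag([4.91054838306852, 3.8558147710275135, 0.0026512391768226487]) @ [[-0.59, -0.34, 0.73], [0.75, -0.55, 0.35], [0.29, 0.76, 0.58]]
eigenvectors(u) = [[-0.71, -0.51, 0.29], [-0.58, -0.39, 0.76], [0.40, -0.77, 0.58]]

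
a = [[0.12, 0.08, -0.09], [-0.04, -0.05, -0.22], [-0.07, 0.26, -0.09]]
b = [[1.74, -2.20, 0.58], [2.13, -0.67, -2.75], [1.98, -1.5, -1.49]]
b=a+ [[1.62, -2.28, 0.67], [2.17, -0.62, -2.53], [2.05, -1.76, -1.40]]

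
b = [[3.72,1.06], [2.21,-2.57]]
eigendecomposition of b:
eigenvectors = [[0.95,-0.16], [0.32,0.99]]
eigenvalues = [4.07, -2.92]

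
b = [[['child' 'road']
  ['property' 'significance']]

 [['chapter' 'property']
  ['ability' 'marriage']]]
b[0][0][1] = 'road'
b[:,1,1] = ['significance', 'marriage']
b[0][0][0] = 'child'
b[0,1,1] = 'significance'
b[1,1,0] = 'ability'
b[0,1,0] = 'property'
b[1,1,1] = 'marriage'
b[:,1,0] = ['property', 'ability']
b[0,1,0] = 'property'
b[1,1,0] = 'ability'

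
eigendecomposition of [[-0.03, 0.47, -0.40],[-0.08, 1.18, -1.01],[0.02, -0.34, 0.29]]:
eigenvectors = [[(-0.36+0j), (0.24+0.52j), 0.24-0.52j], [(-0.9+0j), -0.52+0.03j, (-0.52-0.03j)], [(0.26+0j), (-0.63+0j), (-0.63-0j)]]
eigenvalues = [(1.44+0j), 0j, -0j]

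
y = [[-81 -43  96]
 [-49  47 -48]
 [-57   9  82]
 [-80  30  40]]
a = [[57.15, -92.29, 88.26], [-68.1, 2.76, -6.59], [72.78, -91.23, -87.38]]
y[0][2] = 96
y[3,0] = -80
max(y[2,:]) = 82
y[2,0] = -57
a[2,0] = 72.78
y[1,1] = 47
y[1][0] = -49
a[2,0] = 72.78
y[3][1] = 30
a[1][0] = -68.1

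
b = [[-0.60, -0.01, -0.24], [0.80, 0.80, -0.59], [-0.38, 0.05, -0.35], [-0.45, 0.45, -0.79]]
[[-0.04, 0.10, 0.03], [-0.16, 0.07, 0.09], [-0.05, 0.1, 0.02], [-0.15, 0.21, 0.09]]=b @ [[0.03, -0.10, -0.07], [-0.17, 0.05, 0.22], [0.08, -0.18, 0.05]]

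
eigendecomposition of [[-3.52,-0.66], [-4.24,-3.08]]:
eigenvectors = [[-0.41, 0.33], [-0.91, -0.95]]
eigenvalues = [-4.99, -1.61]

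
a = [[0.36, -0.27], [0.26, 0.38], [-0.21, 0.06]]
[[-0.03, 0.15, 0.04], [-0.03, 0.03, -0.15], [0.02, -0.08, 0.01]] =a @ [[-0.10, 0.32, -0.12], [-0.01, -0.14, -0.32]]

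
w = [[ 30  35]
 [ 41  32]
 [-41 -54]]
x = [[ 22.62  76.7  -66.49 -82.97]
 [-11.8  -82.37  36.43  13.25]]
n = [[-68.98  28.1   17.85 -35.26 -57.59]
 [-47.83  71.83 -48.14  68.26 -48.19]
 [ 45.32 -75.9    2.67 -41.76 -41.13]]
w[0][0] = 30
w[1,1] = 32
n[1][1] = 71.83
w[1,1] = 32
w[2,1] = -54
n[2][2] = 2.67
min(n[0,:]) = -68.98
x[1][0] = -11.8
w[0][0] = 30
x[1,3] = 13.25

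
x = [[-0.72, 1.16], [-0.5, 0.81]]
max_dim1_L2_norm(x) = 1.37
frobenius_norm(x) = 1.66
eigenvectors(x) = [[-0.86, -0.81], [-0.51, -0.59]]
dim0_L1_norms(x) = [1.22, 1.97]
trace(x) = 0.09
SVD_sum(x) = [[-0.72, 1.16], [-0.50, 0.81]] + [[-0.00, -0.0], [0.0, 0.0]]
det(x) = -0.00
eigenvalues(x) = [-0.03, 0.12]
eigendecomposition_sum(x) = [[-0.16, 0.22],  [-0.09, 0.13]] + [[-0.56, 0.94], [-0.41, 0.68]]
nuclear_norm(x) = 1.67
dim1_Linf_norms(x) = [1.16, 0.81]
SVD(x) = [[-0.82,-0.57], [-0.57,0.82]] @ diag([1.6643606290037072, 0.0019226602361506304]) @ [[0.53,-0.85], [0.85,0.53]]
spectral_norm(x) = 1.66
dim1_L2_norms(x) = [1.37, 0.95]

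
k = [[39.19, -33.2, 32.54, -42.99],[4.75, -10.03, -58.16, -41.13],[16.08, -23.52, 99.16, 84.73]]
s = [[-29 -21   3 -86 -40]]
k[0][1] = -33.2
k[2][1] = -23.52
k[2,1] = -23.52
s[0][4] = -40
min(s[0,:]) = -86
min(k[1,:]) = -58.16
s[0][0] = -29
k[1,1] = -10.03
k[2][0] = 16.08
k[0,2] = 32.54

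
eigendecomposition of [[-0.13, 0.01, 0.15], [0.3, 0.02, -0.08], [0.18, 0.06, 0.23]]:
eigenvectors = [[0.33,0.53,0.12], [0.09,-0.84,-0.98], [0.94,-0.11,0.16]]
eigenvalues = [0.3, -0.18, -0.0]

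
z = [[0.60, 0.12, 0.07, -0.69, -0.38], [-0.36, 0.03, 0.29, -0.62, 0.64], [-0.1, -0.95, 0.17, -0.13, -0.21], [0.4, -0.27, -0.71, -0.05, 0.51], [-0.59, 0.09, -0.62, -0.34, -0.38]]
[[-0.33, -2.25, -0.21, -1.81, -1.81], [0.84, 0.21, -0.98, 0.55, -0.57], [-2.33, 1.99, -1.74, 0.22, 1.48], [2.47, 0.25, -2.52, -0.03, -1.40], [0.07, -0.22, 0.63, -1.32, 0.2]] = z @ [[0.71,-1.39,-0.98,-0.53,-1.72], [1.53,-2.26,2.34,-0.52,-1.25], [-1.94,0.19,0.82,0.91,0.82], [-0.15,1.25,0.88,1.35,1.43], [2.38,0.78,-1.71,1.48,-0.78]]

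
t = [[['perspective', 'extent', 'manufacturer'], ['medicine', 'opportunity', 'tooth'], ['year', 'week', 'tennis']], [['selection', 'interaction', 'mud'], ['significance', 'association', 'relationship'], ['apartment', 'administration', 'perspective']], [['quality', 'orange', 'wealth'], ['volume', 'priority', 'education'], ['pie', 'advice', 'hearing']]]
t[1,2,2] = 'perspective'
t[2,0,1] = 'orange'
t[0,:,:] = [['perspective', 'extent', 'manufacturer'], ['medicine', 'opportunity', 'tooth'], ['year', 'week', 'tennis']]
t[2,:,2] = ['wealth', 'education', 'hearing']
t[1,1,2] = 'relationship'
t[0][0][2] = 'manufacturer'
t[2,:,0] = ['quality', 'volume', 'pie']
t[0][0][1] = 'extent'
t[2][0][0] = 'quality'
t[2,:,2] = ['wealth', 'education', 'hearing']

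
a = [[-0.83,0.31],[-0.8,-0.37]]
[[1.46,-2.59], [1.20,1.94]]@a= [[0.86, 1.41], [-2.55, -0.35]]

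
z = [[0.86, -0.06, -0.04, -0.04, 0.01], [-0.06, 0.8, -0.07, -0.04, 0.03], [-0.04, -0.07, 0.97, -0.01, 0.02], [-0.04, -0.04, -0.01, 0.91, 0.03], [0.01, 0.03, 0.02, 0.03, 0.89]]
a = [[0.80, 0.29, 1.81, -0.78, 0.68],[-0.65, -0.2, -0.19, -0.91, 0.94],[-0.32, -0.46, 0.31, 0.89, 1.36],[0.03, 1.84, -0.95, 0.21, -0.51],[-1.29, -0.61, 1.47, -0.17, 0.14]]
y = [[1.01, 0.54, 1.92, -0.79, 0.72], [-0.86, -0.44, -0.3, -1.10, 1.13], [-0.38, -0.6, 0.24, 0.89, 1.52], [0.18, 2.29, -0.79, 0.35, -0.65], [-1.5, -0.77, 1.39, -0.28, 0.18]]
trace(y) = 1.34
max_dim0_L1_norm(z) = 1.11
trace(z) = 4.43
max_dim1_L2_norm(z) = 0.97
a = y @ z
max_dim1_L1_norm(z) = 1.11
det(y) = -29.71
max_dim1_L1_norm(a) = 4.36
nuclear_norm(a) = 9.19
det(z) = 0.53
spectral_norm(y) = 3.40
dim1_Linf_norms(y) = [1.92, 1.13, 1.52, 2.29, 1.5]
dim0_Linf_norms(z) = [0.86, 0.8, 0.97, 0.91, 0.89]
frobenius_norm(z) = 1.99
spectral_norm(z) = 1.00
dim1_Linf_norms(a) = [1.81, 0.94, 1.36, 1.84, 1.47]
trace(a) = 1.26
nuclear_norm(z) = 4.43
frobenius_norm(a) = 4.38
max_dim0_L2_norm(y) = 2.58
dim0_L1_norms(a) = [3.09, 3.4, 4.73, 2.96, 3.63]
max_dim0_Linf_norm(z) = 0.97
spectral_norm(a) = 3.09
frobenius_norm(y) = 4.96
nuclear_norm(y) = 10.45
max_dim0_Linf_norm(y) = 2.29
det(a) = -15.66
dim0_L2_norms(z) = [0.86, 0.81, 0.97, 0.91, 0.89]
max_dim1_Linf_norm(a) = 1.84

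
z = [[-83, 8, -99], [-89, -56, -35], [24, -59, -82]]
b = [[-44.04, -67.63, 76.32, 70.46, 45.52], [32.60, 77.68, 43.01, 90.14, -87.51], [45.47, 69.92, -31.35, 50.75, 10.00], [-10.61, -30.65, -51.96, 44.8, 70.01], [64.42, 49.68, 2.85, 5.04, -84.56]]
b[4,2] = 2.85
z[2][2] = -82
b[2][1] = 69.92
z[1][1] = -56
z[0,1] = 8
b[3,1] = -30.65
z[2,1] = -59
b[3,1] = -30.65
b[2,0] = 45.47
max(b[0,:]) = 76.32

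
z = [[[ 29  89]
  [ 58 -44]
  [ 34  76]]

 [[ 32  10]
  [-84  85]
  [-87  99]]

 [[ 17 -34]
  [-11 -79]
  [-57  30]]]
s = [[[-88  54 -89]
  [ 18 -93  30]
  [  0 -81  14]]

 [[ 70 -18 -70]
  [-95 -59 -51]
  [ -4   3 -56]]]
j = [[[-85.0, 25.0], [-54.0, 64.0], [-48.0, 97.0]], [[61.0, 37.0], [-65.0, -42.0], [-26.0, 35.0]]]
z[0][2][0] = 34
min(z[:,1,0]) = -84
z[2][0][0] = 17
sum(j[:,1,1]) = 22.0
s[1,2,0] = -4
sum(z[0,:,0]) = 121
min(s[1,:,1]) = -59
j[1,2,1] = 35.0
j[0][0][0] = -85.0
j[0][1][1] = 64.0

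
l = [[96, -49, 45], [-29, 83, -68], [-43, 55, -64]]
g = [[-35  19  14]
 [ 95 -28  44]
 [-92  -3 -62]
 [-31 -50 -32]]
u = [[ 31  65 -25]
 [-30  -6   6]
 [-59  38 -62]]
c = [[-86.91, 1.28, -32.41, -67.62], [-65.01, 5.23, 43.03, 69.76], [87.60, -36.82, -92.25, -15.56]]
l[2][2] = -64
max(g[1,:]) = 95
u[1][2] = 6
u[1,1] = -6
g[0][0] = -35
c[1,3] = 69.76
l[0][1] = -49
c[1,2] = 43.03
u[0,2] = -25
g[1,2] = 44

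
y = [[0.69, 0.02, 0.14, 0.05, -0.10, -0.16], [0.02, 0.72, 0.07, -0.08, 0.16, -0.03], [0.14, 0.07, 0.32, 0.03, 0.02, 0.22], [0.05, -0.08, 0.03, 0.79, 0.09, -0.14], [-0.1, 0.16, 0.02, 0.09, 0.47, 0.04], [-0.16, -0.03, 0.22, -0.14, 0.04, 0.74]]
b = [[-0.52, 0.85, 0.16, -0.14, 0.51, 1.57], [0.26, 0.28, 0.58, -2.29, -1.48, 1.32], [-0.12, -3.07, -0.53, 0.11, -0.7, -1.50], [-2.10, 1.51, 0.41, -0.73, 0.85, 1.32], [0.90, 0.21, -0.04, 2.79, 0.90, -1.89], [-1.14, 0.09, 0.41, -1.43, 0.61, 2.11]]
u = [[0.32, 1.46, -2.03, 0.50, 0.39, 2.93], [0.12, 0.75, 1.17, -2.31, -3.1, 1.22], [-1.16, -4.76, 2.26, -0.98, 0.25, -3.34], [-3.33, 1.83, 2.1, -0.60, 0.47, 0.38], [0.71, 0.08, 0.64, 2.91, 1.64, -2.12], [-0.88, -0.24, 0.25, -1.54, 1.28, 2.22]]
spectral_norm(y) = 0.99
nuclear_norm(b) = 13.99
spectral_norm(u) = 7.56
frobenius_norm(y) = 1.69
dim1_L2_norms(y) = [0.73, 0.75, 0.42, 0.81, 0.52, 0.8]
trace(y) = 3.73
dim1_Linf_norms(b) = [1.57, 2.29, 3.07, 2.1, 2.79, 2.11]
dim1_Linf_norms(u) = [2.93, 3.1, 4.76, 3.33, 2.91, 2.22]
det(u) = 426.87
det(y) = 0.02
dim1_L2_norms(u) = [3.92, 4.29, 6.43, 4.42, 4.07, 3.14]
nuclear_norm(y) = 3.73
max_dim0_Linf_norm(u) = 4.76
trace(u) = 6.59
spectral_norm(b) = 5.93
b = u @ y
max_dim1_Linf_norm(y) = 0.79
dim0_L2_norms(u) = [3.72, 5.36, 3.93, 4.21, 3.79, 5.55]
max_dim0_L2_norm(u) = 5.55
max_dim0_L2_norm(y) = 0.81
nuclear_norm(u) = 22.63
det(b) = 8.22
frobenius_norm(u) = 11.00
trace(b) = 1.51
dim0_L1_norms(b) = [5.04, 6.01, 2.13, 7.49, 5.05, 9.71]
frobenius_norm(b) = 7.56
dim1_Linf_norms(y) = [0.69, 0.72, 0.32, 0.79, 0.47, 0.74]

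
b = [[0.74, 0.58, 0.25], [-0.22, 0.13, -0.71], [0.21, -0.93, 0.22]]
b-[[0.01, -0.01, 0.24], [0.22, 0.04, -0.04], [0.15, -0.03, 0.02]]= [[0.73, 0.59, 0.01], [-0.44, 0.09, -0.67], [0.06, -0.90, 0.20]]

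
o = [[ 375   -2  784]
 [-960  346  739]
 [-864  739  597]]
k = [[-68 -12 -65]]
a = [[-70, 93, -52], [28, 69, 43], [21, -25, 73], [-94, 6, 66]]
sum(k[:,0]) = -68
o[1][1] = 346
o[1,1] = 346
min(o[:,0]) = -960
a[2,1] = -25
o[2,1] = 739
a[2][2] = 73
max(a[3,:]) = 66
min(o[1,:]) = -960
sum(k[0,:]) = -145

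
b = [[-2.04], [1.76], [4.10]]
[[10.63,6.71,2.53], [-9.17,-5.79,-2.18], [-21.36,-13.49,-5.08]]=b @[[-5.21,-3.29,-1.24]]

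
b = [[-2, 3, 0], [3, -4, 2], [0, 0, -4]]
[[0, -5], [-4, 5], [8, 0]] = b @[[0, -5], [0, -5], [-2, 0]]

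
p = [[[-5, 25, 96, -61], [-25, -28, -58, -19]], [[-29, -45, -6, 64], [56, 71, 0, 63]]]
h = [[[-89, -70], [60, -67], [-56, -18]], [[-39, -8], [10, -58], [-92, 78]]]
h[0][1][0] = 60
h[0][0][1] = -70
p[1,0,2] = -6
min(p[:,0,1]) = -45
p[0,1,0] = -25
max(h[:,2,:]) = 78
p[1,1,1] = 71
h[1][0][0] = -39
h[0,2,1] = -18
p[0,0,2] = 96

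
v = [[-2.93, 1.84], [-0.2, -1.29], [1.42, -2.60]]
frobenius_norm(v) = 4.74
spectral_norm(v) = 4.48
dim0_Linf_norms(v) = [2.93, 2.6]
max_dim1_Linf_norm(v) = 2.93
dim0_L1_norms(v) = [4.55, 5.73]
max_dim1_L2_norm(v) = 3.46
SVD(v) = [[-0.75, -0.57], [0.18, -0.67], [0.64, -0.48]] @ diag([4.479957025332457, 1.5430440859464682]) @ [[0.68, -0.73], [0.73, 0.68]]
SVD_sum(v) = [[-2.29,  2.44], [0.55,  -0.59], [1.96,  -2.09]] + [[-0.64, -0.60], [-0.75, -0.70], [-0.54, -0.51]]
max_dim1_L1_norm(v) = 4.77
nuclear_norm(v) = 6.02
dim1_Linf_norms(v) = [2.93, 1.29, 2.6]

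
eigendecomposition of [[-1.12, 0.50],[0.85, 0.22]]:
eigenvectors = [[-0.88, -0.30], [0.47, -0.95]]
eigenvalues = [-1.38, 0.48]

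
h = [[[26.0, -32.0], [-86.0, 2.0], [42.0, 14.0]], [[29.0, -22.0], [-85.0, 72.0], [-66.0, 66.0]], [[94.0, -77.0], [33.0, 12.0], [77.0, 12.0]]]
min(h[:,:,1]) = -77.0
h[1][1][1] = 72.0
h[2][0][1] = -77.0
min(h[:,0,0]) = 26.0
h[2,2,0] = 77.0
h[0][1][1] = 2.0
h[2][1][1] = 12.0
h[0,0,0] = 26.0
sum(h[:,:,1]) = 47.0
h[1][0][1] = -22.0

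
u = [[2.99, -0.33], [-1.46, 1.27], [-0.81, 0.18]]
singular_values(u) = [3.54, 0.96]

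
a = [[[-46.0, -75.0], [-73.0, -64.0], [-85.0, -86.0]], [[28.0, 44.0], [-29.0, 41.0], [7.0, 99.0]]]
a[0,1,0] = -73.0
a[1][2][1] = 99.0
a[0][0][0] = -46.0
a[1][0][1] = 44.0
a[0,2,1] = -86.0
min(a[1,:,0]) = -29.0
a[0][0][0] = -46.0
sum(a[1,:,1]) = 184.0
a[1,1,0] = -29.0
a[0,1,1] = -64.0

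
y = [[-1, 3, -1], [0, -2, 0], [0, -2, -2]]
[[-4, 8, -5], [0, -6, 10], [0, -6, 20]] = y @ [[4, 1, -5], [0, 3, -5], [0, 0, -5]]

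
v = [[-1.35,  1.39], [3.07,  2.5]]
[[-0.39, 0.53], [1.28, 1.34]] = v@[[0.36, 0.07], [0.07, 0.45]]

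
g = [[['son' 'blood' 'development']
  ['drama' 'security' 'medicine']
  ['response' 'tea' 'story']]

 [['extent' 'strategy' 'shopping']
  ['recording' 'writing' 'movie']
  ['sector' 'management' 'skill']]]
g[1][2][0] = 'sector'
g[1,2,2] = 'skill'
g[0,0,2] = 'development'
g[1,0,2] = 'shopping'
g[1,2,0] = 'sector'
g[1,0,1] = 'strategy'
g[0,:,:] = [['son', 'blood', 'development'], ['drama', 'security', 'medicine'], ['response', 'tea', 'story']]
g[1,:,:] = [['extent', 'strategy', 'shopping'], ['recording', 'writing', 'movie'], ['sector', 'management', 'skill']]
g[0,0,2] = 'development'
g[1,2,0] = 'sector'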